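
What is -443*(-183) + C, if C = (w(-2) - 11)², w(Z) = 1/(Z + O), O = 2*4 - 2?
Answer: 1298953/16 ≈ 81185.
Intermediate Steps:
O = 6 (O = 8 - 2 = 6)
w(Z) = 1/(6 + Z) (w(Z) = 1/(Z + 6) = 1/(6 + Z))
C = 1849/16 (C = (1/(6 - 2) - 11)² = (1/4 - 11)² = (¼ - 11)² = (-43/4)² = 1849/16 ≈ 115.56)
-443*(-183) + C = -443*(-183) + 1849/16 = 81069 + 1849/16 = 1298953/16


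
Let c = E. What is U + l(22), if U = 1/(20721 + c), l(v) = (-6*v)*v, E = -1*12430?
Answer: -24077063/8291 ≈ -2904.0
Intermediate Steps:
E = -12430
c = -12430
l(v) = -6*v²
U = 1/8291 (U = 1/(20721 - 12430) = 1/8291 ≈ 0.00012061)
U + l(22) = 1/8291 - 6*22² = 1/8291 - 6*484 = 1/8291 - 2904 = -24077063/8291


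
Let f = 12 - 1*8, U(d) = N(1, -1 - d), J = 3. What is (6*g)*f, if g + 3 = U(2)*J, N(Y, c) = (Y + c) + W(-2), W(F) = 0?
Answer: -216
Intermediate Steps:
N(Y, c) = Y + c (N(Y, c) = (Y + c) + 0 = Y + c)
U(d) = -d (U(d) = 1 + (-1 - d) = -d)
g = -9 (g = -3 - 1*2*3 = -3 - 2*3 = -3 - 6 = -9)
f = 4 (f = 12 - 8 = 4)
(6*g)*f = (6*(-9))*4 = -54*4 = -216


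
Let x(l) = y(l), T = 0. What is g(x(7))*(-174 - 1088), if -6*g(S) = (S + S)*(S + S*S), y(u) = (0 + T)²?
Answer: 0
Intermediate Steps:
y(u) = 0 (y(u) = (0 + 0)² = 0² = 0)
x(l) = 0
g(S) = -S*(S + S²)/3 (g(S) = -(S + S)*(S + S*S)/6 = -2*S*(S + S²)/6 = -S*(S + S²)/3)
g(x(7))*(-174 - 1088) = ((⅓)*0²*(-1 - 1*0))*(-174 - 1088) = ((⅓)*0*(-1 + 0))*(-1262) = ((⅓)*0*(-1))*(-1262) = 0*(-1262) = 0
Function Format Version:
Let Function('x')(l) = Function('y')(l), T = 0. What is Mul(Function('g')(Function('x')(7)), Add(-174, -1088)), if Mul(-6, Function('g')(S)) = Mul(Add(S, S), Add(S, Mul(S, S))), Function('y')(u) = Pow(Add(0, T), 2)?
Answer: 0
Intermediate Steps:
Function('y')(u) = 0 (Function('y')(u) = Pow(Add(0, 0), 2) = Pow(0, 2) = 0)
Function('x')(l) = 0
Function('g')(S) = Mul(Rational(-1, 3), S, Add(S, Pow(S, 2))) (Function('g')(S) = Mul(Rational(-1, 6), Mul(Add(S, S), Add(S, Mul(S, S)))) = Mul(Rational(-1, 6), Mul(Mul(2, S), Add(S, Pow(S, 2)))) = Mul(Rational(-1, 6), Mul(2, S, Add(S, Pow(S, 2)))) = Mul(Rational(-1, 3), S, Add(S, Pow(S, 2))))
Mul(Function('g')(Function('x')(7)), Add(-174, -1088)) = Mul(Mul(Rational(1, 3), Pow(0, 2), Add(-1, Mul(-1, 0))), Add(-174, -1088)) = Mul(Mul(Rational(1, 3), 0, Add(-1, 0)), -1262) = Mul(Mul(Rational(1, 3), 0, -1), -1262) = Mul(0, -1262) = 0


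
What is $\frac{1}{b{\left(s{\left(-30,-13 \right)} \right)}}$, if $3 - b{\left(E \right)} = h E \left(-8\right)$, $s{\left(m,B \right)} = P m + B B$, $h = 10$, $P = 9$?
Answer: $- \frac{1}{8077} \approx -0.00012381$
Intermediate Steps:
$s{\left(m,B \right)} = B^{2} + 9 m$ ($s{\left(m,B \right)} = 9 m + B B = 9 m + B^{2} = B^{2} + 9 m$)
$b{\left(E \right)} = 3 + 80 E$ ($b{\left(E \right)} = 3 - 10 E \left(-8\right) = 3 - - 80 E = 3 + 80 E$)
$\frac{1}{b{\left(s{\left(-30,-13 \right)} \right)}} = \frac{1}{3 + 80 \left(\left(-13\right)^{2} + 9 \left(-30\right)\right)} = \frac{1}{3 + 80 \left(169 - 270\right)} = \frac{1}{3 + 80 \left(-101\right)} = \frac{1}{3 - 8080} = \frac{1}{-8077} = - \frac{1}{8077}$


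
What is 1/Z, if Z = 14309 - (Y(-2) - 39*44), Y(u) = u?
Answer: 1/16027 ≈ 6.2395e-5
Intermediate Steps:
Z = 16027 (Z = 14309 - (-2 - 39*44) = 14309 - (-2 - 1716) = 14309 - 1*(-1718) = 14309 + 1718 = 16027)
1/Z = 1/16027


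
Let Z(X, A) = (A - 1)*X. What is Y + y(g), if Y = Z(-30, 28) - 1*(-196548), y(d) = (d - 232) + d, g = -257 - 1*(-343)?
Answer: 195678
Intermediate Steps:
Z(X, A) = X*(-1 + A) (Z(X, A) = (-1 + A)*X = X*(-1 + A))
g = 86 (g = -257 + 343 = 86)
y(d) = -232 + 2*d (y(d) = (-232 + d) + d = -232 + 2*d)
Y = 195738 (Y = -30*(-1 + 28) - 1*(-196548) = -30*27 + 196548 = -810 + 196548 = 195738)
Y + y(g) = 195738 + (-232 + 2*86) = 195738 + (-232 + 172) = 195738 - 60 = 195678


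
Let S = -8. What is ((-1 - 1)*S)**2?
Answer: 256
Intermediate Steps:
((-1 - 1)*S)**2 = ((-1 - 1)*(-8))**2 = (-2*(-8))**2 = 16**2 = 256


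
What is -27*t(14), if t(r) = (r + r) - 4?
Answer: -648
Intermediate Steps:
t(r) = -4 + 2*r (t(r) = 2*r - 4 = -4 + 2*r)
-27*t(14) = -27*(-4 + 2*14) = -27*(-4 + 28) = -27*24 = -648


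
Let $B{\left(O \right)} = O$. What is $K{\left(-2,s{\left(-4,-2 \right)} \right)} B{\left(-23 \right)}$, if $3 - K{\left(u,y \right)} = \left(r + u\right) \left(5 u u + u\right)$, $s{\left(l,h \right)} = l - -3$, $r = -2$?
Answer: $-1725$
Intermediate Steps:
$s{\left(l,h \right)} = 3 + l$ ($s{\left(l,h \right)} = l + 3 = 3 + l$)
$K{\left(u,y \right)} = 3 - \left(-2 + u\right) \left(u + 5 u^{2}\right)$ ($K{\left(u,y \right)} = 3 - \left(-2 + u\right) \left(5 u u + u\right) = 3 - \left(-2 + u\right) \left(5 u^{2} + u\right) = 3 - \left(-2 + u\right) \left(u + 5 u^{2}\right)$)
$K{\left(-2,s{\left(-4,-2 \right)} \right)} B{\left(-23 \right)} = \left(3 - 5 \left(-2\right)^{3} + 2 \left(-2\right) + 9 \left(-2\right)^{2}\right) \left(-23\right) = \left(3 - -40 - 4 + 9 \cdot 4\right) \left(-23\right) = \left(3 + 40 - 4 + 36\right) \left(-23\right) = 75 \left(-23\right) = -1725$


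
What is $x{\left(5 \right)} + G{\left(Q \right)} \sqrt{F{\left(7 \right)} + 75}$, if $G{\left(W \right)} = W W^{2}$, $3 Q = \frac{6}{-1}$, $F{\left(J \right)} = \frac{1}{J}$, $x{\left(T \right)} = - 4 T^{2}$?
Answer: $-100 - \frac{8 \sqrt{3682}}{7} \approx -169.35$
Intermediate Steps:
$Q = -2$ ($Q = \frac{6 \frac{1}{-1}}{3} = \frac{6 \left(-1\right)}{3} = \frac{1}{3} \left(-6\right) = -2$)
$G{\left(W \right)} = W^{3}$
$x{\left(5 \right)} + G{\left(Q \right)} \sqrt{F{\left(7 \right)} + 75} = - 4 \cdot 5^{2} + \left(-2\right)^{3} \sqrt{\frac{1}{7} + 75} = \left(-4\right) 25 - 8 \sqrt{\frac{1}{7} + 75} = -100 - 8 \sqrt{\frac{526}{7}} = -100 - 8 \frac{\sqrt{3682}}{7} = -100 - \frac{8 \sqrt{3682}}{7}$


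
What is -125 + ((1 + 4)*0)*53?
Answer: -125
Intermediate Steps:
-125 + ((1 + 4)*0)*53 = -125 + (5*0)*53 = -125 + 0*53 = -125 + 0 = -125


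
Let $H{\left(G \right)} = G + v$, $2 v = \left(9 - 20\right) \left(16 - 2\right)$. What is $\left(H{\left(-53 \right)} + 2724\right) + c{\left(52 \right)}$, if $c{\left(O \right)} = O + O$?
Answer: $2698$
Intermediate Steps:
$v = -77$ ($v = \frac{\left(9 - 20\right) \left(16 - 2\right)}{2} = \frac{\left(-11\right) 14}{2} = \frac{1}{2} \left(-154\right) = -77$)
$c{\left(O \right)} = 2 O$
$H{\left(G \right)} = -77 + G$ ($H{\left(G \right)} = G - 77 = -77 + G$)
$\left(H{\left(-53 \right)} + 2724\right) + c{\left(52 \right)} = \left(\left(-77 - 53\right) + 2724\right) + 2 \cdot 52 = \left(-130 + 2724\right) + 104 = 2594 + 104 = 2698$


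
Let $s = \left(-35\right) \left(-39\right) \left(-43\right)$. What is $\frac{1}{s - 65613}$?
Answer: $- \frac{1}{124308} \approx -8.0445 \cdot 10^{-6}$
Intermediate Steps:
$s = -58695$ ($s = 1365 \left(-43\right) = -58695$)
$\frac{1}{s - 65613} = \frac{1}{-58695 - 65613} = \frac{1}{-124308} = - \frac{1}{124308}$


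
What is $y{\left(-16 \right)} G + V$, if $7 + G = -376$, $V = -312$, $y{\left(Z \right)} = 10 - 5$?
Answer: $-2227$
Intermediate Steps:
$y{\left(Z \right)} = 5$
$G = -383$ ($G = -7 - 376 = -383$)
$y{\left(-16 \right)} G + V = 5 \left(-383\right) - 312 = -1915 - 312 = -2227$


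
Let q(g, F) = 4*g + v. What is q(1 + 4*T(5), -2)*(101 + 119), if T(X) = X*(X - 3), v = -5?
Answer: 34980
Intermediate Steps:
T(X) = X*(-3 + X)
q(g, F) = -5 + 4*g (q(g, F) = 4*g - 5 = -5 + 4*g)
q(1 + 4*T(5), -2)*(101 + 119) = (-5 + 4*(1 + 4*(5*(-3 + 5))))*(101 + 119) = (-5 + 4*(1 + 4*(5*2)))*220 = (-5 + 4*(1 + 4*10))*220 = (-5 + 4*(1 + 40))*220 = (-5 + 4*41)*220 = (-5 + 164)*220 = 159*220 = 34980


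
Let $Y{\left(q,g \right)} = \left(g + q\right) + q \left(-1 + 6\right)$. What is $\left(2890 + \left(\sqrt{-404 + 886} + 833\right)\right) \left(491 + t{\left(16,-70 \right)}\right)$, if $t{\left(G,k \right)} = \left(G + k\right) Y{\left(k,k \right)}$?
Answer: $100338573 + 26951 \sqrt{482} \approx 1.0093 \cdot 10^{8}$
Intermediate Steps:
$Y{\left(q,g \right)} = g + 6 q$ ($Y{\left(q,g \right)} = \left(g + q\right) + q 5 = \left(g + q\right) + 5 q = g + 6 q$)
$t{\left(G,k \right)} = 7 k \left(G + k\right)$ ($t{\left(G,k \right)} = \left(G + k\right) \left(k + 6 k\right) = \left(G + k\right) 7 k = 7 k \left(G + k\right)$)
$\left(2890 + \left(\sqrt{-404 + 886} + 833\right)\right) \left(491 + t{\left(16,-70 \right)}\right) = \left(2890 + \left(\sqrt{-404 + 886} + 833\right)\right) \left(491 + 7 \left(-70\right) \left(16 - 70\right)\right) = \left(2890 + \left(\sqrt{482} + 833\right)\right) \left(491 + 7 \left(-70\right) \left(-54\right)\right) = \left(2890 + \left(833 + \sqrt{482}\right)\right) \left(491 + 26460\right) = \left(3723 + \sqrt{482}\right) 26951 = 100338573 + 26951 \sqrt{482}$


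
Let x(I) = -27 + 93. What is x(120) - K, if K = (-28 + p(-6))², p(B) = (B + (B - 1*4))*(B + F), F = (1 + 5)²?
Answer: -257998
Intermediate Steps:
x(I) = 66
F = 36 (F = 6² = 36)
p(B) = (-4 + 2*B)*(36 + B) (p(B) = (B + (B - 1*4))*(B + 36) = (B + (B - 4))*(36 + B) = (B + (-4 + B))*(36 + B) = (-4 + 2*B)*(36 + B))
K = 258064 (K = (-28 + (-144 + 2*(-6)² + 68*(-6)))² = (-28 + (-144 + 2*36 - 408))² = (-28 + (-144 + 72 - 408))² = (-28 - 480)² = (-508)² = 258064)
x(120) - K = 66 - 1*258064 = 66 - 258064 = -257998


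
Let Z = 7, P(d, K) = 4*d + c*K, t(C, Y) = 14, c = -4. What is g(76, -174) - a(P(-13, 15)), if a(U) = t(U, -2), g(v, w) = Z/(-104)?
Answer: -1463/104 ≈ -14.067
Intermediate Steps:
P(d, K) = -4*K + 4*d (P(d, K) = 4*d - 4*K = -4*K + 4*d)
g(v, w) = -7/104 (g(v, w) = 7/(-104) = 7*(-1/104) = -7/104)
a(U) = 14
g(76, -174) - a(P(-13, 15)) = -7/104 - 1*14 = -7/104 - 14 = -1463/104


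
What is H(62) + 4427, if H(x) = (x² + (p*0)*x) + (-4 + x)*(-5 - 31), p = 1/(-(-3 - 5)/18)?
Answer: 6183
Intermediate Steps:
p = 9/4 (p = 1/(-1*(-8)*(1/18)) = 1/(8*(1/18)) = 1/(4/9) = 9/4 ≈ 2.2500)
H(x) = 144 + x² - 36*x (H(x) = (x² + ((9/4)*0)*x) + (-4 + x)*(-5 - 31) = (x² + 0*x) + (-4 + x)*(-36) = (x² + 0) + (144 - 36*x) = x² + (144 - 36*x) = 144 + x² - 36*x)
H(62) + 4427 = (144 + 62² - 36*62) + 4427 = (144 + 3844 - 2232) + 4427 = 1756 + 4427 = 6183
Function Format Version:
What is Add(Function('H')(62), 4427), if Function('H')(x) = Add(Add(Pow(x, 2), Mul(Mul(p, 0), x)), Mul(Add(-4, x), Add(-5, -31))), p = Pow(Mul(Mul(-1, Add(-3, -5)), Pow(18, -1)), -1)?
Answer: 6183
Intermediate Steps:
p = Rational(9, 4) (p = Pow(Mul(Mul(-1, -8), Rational(1, 18)), -1) = Pow(Mul(8, Rational(1, 18)), -1) = Pow(Rational(4, 9), -1) = Rational(9, 4) ≈ 2.2500)
Function('H')(x) = Add(144, Pow(x, 2), Mul(-36, x)) (Function('H')(x) = Add(Add(Pow(x, 2), Mul(Mul(Rational(9, 4), 0), x)), Mul(Add(-4, x), Add(-5, -31))) = Add(Add(Pow(x, 2), Mul(0, x)), Mul(Add(-4, x), -36)) = Add(Add(Pow(x, 2), 0), Add(144, Mul(-36, x))) = Add(Pow(x, 2), Add(144, Mul(-36, x))) = Add(144, Pow(x, 2), Mul(-36, x)))
Add(Function('H')(62), 4427) = Add(Add(144, Pow(62, 2), Mul(-36, 62)), 4427) = Add(Add(144, 3844, -2232), 4427) = Add(1756, 4427) = 6183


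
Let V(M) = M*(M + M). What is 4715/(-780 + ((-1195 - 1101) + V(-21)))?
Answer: -4715/2194 ≈ -2.1490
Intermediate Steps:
V(M) = 2*M**2 (V(M) = M*(2*M) = 2*M**2)
4715/(-780 + ((-1195 - 1101) + V(-21))) = 4715/(-780 + ((-1195 - 1101) + 2*(-21)**2)) = 4715/(-780 + (-2296 + 2*441)) = 4715/(-780 + (-2296 + 882)) = 4715/(-780 - 1414) = 4715/(-2194) = 4715*(-1/2194) = -4715/2194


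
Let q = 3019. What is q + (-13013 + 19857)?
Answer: 9863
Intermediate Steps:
q + (-13013 + 19857) = 3019 + (-13013 + 19857) = 3019 + 6844 = 9863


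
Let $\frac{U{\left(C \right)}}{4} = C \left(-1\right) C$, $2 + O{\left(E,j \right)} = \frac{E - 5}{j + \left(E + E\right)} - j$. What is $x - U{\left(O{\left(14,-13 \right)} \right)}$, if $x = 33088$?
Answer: $\frac{840656}{25} \approx 33626.0$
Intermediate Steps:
$O{\left(E,j \right)} = -2 - j + \frac{-5 + E}{j + 2 E}$ ($O{\left(E,j \right)} = -2 - \left(j - \frac{E - 5}{j + \left(E + E\right)}\right) = -2 - \left(j - \frac{-5 + E}{j + 2 E}\right) = -2 - j + \frac{-5 + E}{j + 2 E}$)
$U{\left(C \right)} = - 4 C^{2}$ ($U{\left(C \right)} = 4 C \left(-1\right) C = 4 - C C = 4 \left(- C^{2}\right) = - 4 C^{2}$)
$x - U{\left(O{\left(14,-13 \right)} \right)} = 33088 - - 4 \left(\frac{-5 - \left(-13\right)^{2} - 42 - -26 - 28 \left(-13\right)}{-13 + 2 \cdot 14}\right)^{2} = 33088 - - 4 \left(\frac{-5 - 169 - 42 + 26 + 364}{-13 + 28}\right)^{2} = 33088 - - 4 \left(\frac{-5 - 169 - 42 + 26 + 364}{15}\right)^{2} = 33088 - - 4 \left(\frac{1}{15} \cdot 174\right)^{2} = 33088 - - 4 \left(\frac{58}{5}\right)^{2} = 33088 - \left(-4\right) \frac{3364}{25} = 33088 - - \frac{13456}{25} = 33088 + \frac{13456}{25} = \frac{840656}{25}$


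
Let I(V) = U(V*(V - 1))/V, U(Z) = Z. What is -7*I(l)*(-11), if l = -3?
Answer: -308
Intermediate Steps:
I(V) = -1 + V (I(V) = (V*(V - 1))/V = (V*(-1 + V))/V = -1 + V)
-7*I(l)*(-11) = -7*(-1 - 3)*(-11) = -7*(-4)*(-11) = 28*(-11) = -308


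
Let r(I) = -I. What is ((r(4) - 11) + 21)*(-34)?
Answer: -204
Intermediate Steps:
((r(4) - 11) + 21)*(-34) = ((-1*4 - 11) + 21)*(-34) = ((-4 - 11) + 21)*(-34) = (-15 + 21)*(-34) = 6*(-34) = -204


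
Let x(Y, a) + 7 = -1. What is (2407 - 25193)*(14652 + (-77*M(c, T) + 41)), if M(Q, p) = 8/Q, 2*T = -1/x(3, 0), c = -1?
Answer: -348830874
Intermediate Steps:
x(Y, a) = -8 (x(Y, a) = -7 - 1 = -8)
T = 1/16 (T = (-1/(-8))/2 = (-1*(-⅛))/2 = (½)*(⅛) = 1/16 ≈ 0.062500)
(2407 - 25193)*(14652 + (-77*M(c, T) + 41)) = (2407 - 25193)*(14652 + (-616/(-1) + 41)) = -22786*(14652 + (-616*(-1) + 41)) = -22786*(14652 + (-77*(-8) + 41)) = -22786*(14652 + (616 + 41)) = -22786*(14652 + 657) = -22786*15309 = -348830874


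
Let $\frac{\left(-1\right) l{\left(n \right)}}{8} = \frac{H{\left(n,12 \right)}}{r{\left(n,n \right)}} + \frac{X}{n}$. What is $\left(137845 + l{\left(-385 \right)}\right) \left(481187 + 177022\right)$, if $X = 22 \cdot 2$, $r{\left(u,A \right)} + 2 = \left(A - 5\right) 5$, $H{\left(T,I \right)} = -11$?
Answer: $\frac{774846085312107}{8540} \approx 9.0731 \cdot 10^{10}$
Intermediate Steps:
$r{\left(u,A \right)} = -27 + 5 A$ ($r{\left(u,A \right)} = -2 + \left(A - 5\right) 5 = -2 + \left(-5 + A\right) 5 = -2 + \left(-25 + 5 A\right) = -27 + 5 A$)
$X = 44$
$l{\left(n \right)} = - \frac{352}{n} + \frac{88}{-27 + 5 n}$ ($l{\left(n \right)} = - 8 \left(- \frac{11}{-27 + 5 n} + \frac{44}{n}\right) = - \frac{352}{n} + \frac{88}{-27 + 5 n}$)
$\left(137845 + l{\left(-385 \right)}\right) \left(481187 + 177022\right) = \left(137845 + \frac{88 \left(108 - -7315\right)}{\left(-385\right) \left(-27 + 5 \left(-385\right)\right)}\right) \left(481187 + 177022\right) = \left(137845 + 88 \left(- \frac{1}{385}\right) \frac{1}{-27 - 1925} \left(108 + 7315\right)\right) 658209 = \left(137845 + 88 \left(- \frac{1}{385}\right) \frac{1}{-1952} \cdot 7423\right) 658209 = \left(137845 + 88 \left(- \frac{1}{385}\right) \left(- \frac{1}{1952}\right) 7423\right) 658209 = \left(137845 + \frac{7423}{8540}\right) 658209 = \frac{1177203723}{8540} \cdot 658209 = \frac{774846085312107}{8540}$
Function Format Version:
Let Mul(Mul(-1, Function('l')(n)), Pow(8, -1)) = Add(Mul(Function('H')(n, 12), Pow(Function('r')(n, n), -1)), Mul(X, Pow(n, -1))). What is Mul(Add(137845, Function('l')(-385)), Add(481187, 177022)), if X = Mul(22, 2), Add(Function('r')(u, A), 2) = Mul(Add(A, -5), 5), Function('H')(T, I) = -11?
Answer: Rational(774846085312107, 8540) ≈ 9.0731e+10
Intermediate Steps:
Function('r')(u, A) = Add(-27, Mul(5, A)) (Function('r')(u, A) = Add(-2, Mul(Add(A, -5), 5)) = Add(-2, Mul(Add(-5, A), 5)) = Add(-2, Add(-25, Mul(5, A))) = Add(-27, Mul(5, A)))
X = 44
Function('l')(n) = Add(Mul(-352, Pow(n, -1)), Mul(88, Pow(Add(-27, Mul(5, n)), -1))) (Function('l')(n) = Mul(-8, Add(Mul(-11, Pow(Add(-27, Mul(5, n)), -1)), Mul(44, Pow(n, -1)))) = Add(Mul(-352, Pow(n, -1)), Mul(88, Pow(Add(-27, Mul(5, n)), -1))))
Mul(Add(137845, Function('l')(-385)), Add(481187, 177022)) = Mul(Add(137845, Mul(88, Pow(-385, -1), Pow(Add(-27, Mul(5, -385)), -1), Add(108, Mul(-19, -385)))), Add(481187, 177022)) = Mul(Add(137845, Mul(88, Rational(-1, 385), Pow(Add(-27, -1925), -1), Add(108, 7315))), 658209) = Mul(Add(137845, Mul(88, Rational(-1, 385), Pow(-1952, -1), 7423)), 658209) = Mul(Add(137845, Mul(88, Rational(-1, 385), Rational(-1, 1952), 7423)), 658209) = Mul(Add(137845, Rational(7423, 8540)), 658209) = Mul(Rational(1177203723, 8540), 658209) = Rational(774846085312107, 8540)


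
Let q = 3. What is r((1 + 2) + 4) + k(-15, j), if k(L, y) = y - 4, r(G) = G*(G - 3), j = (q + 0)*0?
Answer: 24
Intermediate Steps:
j = 0 (j = (3 + 0)*0 = 3*0 = 0)
r(G) = G*(-3 + G)
k(L, y) = -4 + y
r((1 + 2) + 4) + k(-15, j) = ((1 + 2) + 4)*(-3 + ((1 + 2) + 4)) + (-4 + 0) = (3 + 4)*(-3 + (3 + 4)) - 4 = 7*(-3 + 7) - 4 = 7*4 - 4 = 28 - 4 = 24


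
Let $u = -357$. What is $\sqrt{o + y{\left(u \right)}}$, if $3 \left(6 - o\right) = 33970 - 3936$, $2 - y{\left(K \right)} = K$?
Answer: $\frac{i \sqrt{86817}}{3} \approx 98.216 i$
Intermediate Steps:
$y{\left(K \right)} = 2 - K$
$o = - \frac{30016}{3}$ ($o = 6 - \frac{33970 - 3936}{3} = 6 - \frac{30034}{3} = - \frac{30016}{3} \approx -10005.0$)
$\sqrt{o + y{\left(u \right)}} = \sqrt{- \frac{30016}{3} + \left(2 - -357\right)} = \sqrt{- \frac{30016}{3} + \left(2 + 357\right)} = \sqrt{- \frac{30016}{3} + 359} = \sqrt{- \frac{28939}{3}} = \frac{i \sqrt{86817}}{3}$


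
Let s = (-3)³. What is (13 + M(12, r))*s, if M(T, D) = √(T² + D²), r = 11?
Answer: -351 - 27*√265 ≈ -790.53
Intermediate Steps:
s = -27
M(T, D) = √(D² + T²)
(13 + M(12, r))*s = (13 + √(11² + 12²))*(-27) = (13 + √(121 + 144))*(-27) = (13 + √265)*(-27) = -351 - 27*√265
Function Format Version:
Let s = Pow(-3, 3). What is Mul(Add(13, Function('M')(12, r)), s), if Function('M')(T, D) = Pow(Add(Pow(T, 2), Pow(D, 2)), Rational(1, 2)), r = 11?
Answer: Add(-351, Mul(-27, Pow(265, Rational(1, 2)))) ≈ -790.53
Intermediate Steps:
s = -27
Function('M')(T, D) = Pow(Add(Pow(D, 2), Pow(T, 2)), Rational(1, 2))
Mul(Add(13, Function('M')(12, r)), s) = Mul(Add(13, Pow(Add(Pow(11, 2), Pow(12, 2)), Rational(1, 2))), -27) = Mul(Add(13, Pow(Add(121, 144), Rational(1, 2))), -27) = Mul(Add(13, Pow(265, Rational(1, 2))), -27) = Add(-351, Mul(-27, Pow(265, Rational(1, 2))))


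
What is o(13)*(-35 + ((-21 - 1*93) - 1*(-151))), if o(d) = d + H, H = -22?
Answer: -18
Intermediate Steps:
o(d) = -22 + d (o(d) = d - 22 = -22 + d)
o(13)*(-35 + ((-21 - 1*93) - 1*(-151))) = (-22 + 13)*(-35 + ((-21 - 1*93) - 1*(-151))) = -9*(-35 + ((-21 - 93) + 151)) = -9*(-35 + (-114 + 151)) = -9*(-35 + 37) = -9*2 = -18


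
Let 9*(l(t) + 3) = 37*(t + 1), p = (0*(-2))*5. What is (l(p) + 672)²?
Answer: 36699364/81 ≈ 4.5308e+5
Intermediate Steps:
p = 0 (p = 0*5 = 0)
l(t) = 10/9 + 37*t/9 (l(t) = -3 + (37*(t + 1))/9 = -3 + (37*(1 + t))/9 = -3 + (37 + 37*t)/9 = -3 + (37/9 + 37*t/9) = 10/9 + 37*t/9)
(l(p) + 672)² = ((10/9 + (37/9)*0) + 672)² = ((10/9 + 0) + 672)² = (10/9 + 672)² = (6058/9)² = 36699364/81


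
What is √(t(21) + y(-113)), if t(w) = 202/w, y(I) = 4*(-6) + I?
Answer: 5*I*√2247/21 ≈ 11.286*I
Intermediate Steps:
y(I) = -24 + I
√(t(21) + y(-113)) = √(202/21 + (-24 - 113)) = √(202*(1/21) - 137) = √(202/21 - 137) = √(-2675/21) = 5*I*√2247/21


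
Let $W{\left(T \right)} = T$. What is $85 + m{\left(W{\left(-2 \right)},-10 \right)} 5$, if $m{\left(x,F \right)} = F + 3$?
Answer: $50$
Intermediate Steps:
$m{\left(x,F \right)} = 3 + F$
$85 + m{\left(W{\left(-2 \right)},-10 \right)} 5 = 85 + \left(3 - 10\right) 5 = 85 - 35 = 50$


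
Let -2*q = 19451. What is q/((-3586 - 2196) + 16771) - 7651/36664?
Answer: -440652571/402900696 ≈ -1.0937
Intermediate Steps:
q = -19451/2 (q = -½*19451 = -19451/2 ≈ -9725.5)
q/((-3586 - 2196) + 16771) - 7651/36664 = -19451/(2*((-3586 - 2196) + 16771)) - 7651/36664 = -19451/(2*(-5782 + 16771)) - 7651*1/36664 = -19451/2/10989 - 7651/36664 = -19451/2*1/10989 - 7651/36664 = -19451/21978 - 7651/36664 = -440652571/402900696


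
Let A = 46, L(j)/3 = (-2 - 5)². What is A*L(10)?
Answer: 6762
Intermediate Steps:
L(j) = 147 (L(j) = 3*(-2 - 5)² = 3*(-7)² = 3*49 = 147)
A*L(10) = 46*147 = 6762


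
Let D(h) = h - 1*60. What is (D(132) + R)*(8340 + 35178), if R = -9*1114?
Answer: -433178172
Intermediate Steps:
D(h) = -60 + h (D(h) = h - 60 = -60 + h)
R = -10026
(D(132) + R)*(8340 + 35178) = ((-60 + 132) - 10026)*(8340 + 35178) = (72 - 10026)*43518 = -9954*43518 = -433178172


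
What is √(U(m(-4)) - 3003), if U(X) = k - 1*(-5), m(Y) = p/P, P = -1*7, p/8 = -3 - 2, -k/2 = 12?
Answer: I*√3022 ≈ 54.973*I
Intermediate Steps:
k = -24 (k = -2*12 = -24)
p = -40 (p = 8*(-3 - 2) = 8*(-5) = -40)
P = -7
m(Y) = 40/7 (m(Y) = -40/(-7) = -40*(-⅐) = 40/7)
U(X) = -19 (U(X) = -24 - 1*(-5) = -24 + 5 = -19)
√(U(m(-4)) - 3003) = √(-19 - 3003) = √(-3022) = I*√3022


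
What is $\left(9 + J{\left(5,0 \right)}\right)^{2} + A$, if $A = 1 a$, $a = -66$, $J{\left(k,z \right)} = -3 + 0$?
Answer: $-30$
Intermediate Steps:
$J{\left(k,z \right)} = -3$
$A = -66$ ($A = 1 \left(-66\right) = -66$)
$\left(9 + J{\left(5,0 \right)}\right)^{2} + A = \left(9 - 3\right)^{2} - 66 = 6^{2} - 66 = 36 - 66 = -30$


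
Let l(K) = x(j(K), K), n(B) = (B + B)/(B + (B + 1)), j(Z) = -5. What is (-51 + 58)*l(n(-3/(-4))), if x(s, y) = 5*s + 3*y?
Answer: -812/5 ≈ -162.40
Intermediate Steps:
x(s, y) = 3*y + 5*s
n(B) = 2*B/(1 + 2*B) (n(B) = (2*B)/(B + (1 + B)) = (2*B)/(1 + 2*B) = 2*B/(1 + 2*B))
l(K) = -25 + 3*K (l(K) = 3*K + 5*(-5) = 3*K - 25 = -25 + 3*K)
(-51 + 58)*l(n(-3/(-4))) = (-51 + 58)*(-25 + 3*(2*(-3/(-4))/(1 + 2*(-3/(-4))))) = 7*(-25 + 3*(2*(-3*(-¼))/(1 + 2*(-3*(-¼))))) = 7*(-25 + 3*(2*(¾)/(1 + 2*(¾)))) = 7*(-25 + 3*(2*(¾)/(1 + 3/2))) = 7*(-25 + 3*(2*(¾)/(5/2))) = 7*(-25 + 3*(2*(¾)*(⅖))) = 7*(-25 + 3*(⅗)) = 7*(-25 + 9/5) = 7*(-116/5) = -812/5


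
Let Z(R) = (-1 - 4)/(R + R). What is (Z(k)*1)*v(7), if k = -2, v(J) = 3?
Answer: 15/4 ≈ 3.7500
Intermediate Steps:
Z(R) = -5/(2*R) (Z(R) = -5*1/(2*R) = -5/(2*R))
(Z(k)*1)*v(7) = (-5/2/(-2)*1)*3 = (-5/2*(-½)*1)*3 = ((5/4)*1)*3 = (5/4)*3 = 15/4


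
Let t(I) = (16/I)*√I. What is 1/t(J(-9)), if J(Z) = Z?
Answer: 3*I/16 ≈ 0.1875*I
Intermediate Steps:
t(I) = 16/√I
1/t(J(-9)) = 1/(16/√(-9)) = 1/(16*(-I/3)) = 1/(-16*I/3) = 3*I/16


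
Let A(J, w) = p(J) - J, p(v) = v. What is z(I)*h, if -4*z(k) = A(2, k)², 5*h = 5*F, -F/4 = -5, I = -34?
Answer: 0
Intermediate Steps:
F = 20 (F = -4*(-5) = 20)
h = 20 (h = (5*20)/5 = (⅕)*100 = 20)
A(J, w) = 0 (A(J, w) = J - J = 0)
z(k) = 0 (z(k) = -¼*0² = -¼*0 = 0)
z(I)*h = 0*20 = 0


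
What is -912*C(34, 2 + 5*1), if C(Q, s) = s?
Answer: -6384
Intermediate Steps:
-912*C(34, 2 + 5*1) = -912*(2 + 5*1) = -912*(2 + 5) = -912*7 = -6384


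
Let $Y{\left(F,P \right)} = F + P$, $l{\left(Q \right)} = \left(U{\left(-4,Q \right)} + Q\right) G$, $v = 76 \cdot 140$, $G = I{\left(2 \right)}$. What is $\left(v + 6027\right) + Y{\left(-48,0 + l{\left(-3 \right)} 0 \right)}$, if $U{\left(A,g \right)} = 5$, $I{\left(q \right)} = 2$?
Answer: $16619$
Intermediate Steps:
$G = 2$
$v = 10640$
$l{\left(Q \right)} = 10 + 2 Q$ ($l{\left(Q \right)} = \left(5 + Q\right) 2 = 10 + 2 Q$)
$\left(v + 6027\right) + Y{\left(-48,0 + l{\left(-3 \right)} 0 \right)} = \left(10640 + 6027\right) - \left(48 - \left(10 + 2 \left(-3\right)\right) 0\right) = 16667 - \left(48 - \left(10 - 6\right) 0\right) = 16667 + \left(-48 + \left(0 + 4 \cdot 0\right)\right) = 16667 + \left(-48 + \left(0 + 0\right)\right) = 16667 + \left(-48 + 0\right) = 16667 - 48 = 16619$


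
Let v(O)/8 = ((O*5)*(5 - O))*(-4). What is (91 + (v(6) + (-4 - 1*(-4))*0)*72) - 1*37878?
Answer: 31333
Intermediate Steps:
v(O) = -160*O*(5 - O) (v(O) = 8*(((O*5)*(5 - O))*(-4)) = 8*(((5*O)*(5 - O))*(-4)) = 8*((5*O*(5 - O))*(-4)) = 8*(-20*O*(5 - O)) = -160*O*(5 - O))
(91 + (v(6) + (-4 - 1*(-4))*0)*72) - 1*37878 = (91 + (160*6*(-5 + 6) + (-4 - 1*(-4))*0)*72) - 1*37878 = (91 + (160*6*1 + (-4 + 4)*0)*72) - 37878 = (91 + (960 + 0*0)*72) - 37878 = (91 + (960 + 0)*72) - 37878 = (91 + 960*72) - 37878 = (91 + 69120) - 37878 = 69211 - 37878 = 31333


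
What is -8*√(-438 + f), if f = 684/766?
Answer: -16*I*√16029699/383 ≈ -167.26*I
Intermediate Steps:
f = 342/383 (f = 684*(1/766) = 342/383 ≈ 0.89295)
-8*√(-438 + f) = -8*√(-438 + 342/383) = -16*I*√16029699/383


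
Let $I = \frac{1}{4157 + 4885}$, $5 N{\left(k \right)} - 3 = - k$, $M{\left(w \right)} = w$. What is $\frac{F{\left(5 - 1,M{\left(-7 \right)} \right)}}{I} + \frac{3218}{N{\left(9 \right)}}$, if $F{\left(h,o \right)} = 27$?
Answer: $\frac{724357}{3} \approx 2.4145 \cdot 10^{5}$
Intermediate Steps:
$N{\left(k \right)} = \frac{3}{5} - \frac{k}{5}$ ($N{\left(k \right)} = \frac{3}{5} + \frac{\left(-1\right) k}{5} = \frac{3}{5} - \frac{k}{5}$)
$I = \frac{1}{9042} \approx 0.0001106$
$\frac{F{\left(5 - 1,M{\left(-7 \right)} \right)}}{I} + \frac{3218}{N{\left(9 \right)}} = 27 \frac{1}{\frac{1}{9042}} + \frac{3218}{\frac{3}{5} - \frac{9}{5}} = 27 \cdot 9042 + \frac{3218}{\frac{3}{5} - \frac{9}{5}} = 244134 + \frac{3218}{- \frac{6}{5}} = 244134 + 3218 \left(- \frac{5}{6}\right) = 244134 - \frac{8045}{3} = \frac{724357}{3}$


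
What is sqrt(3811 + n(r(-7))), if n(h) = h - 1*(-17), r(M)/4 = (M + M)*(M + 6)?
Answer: 2*sqrt(971) ≈ 62.322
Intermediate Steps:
r(M) = 8*M*(6 + M) (r(M) = 4*((M + M)*(M + 6)) = 4*((2*M)*(6 + M)) = 4*(2*M*(6 + M)) = 8*M*(6 + M))
n(h) = 17 + h (n(h) = h + 17 = 17 + h)
sqrt(3811 + n(r(-7))) = sqrt(3811 + (17 + 8*(-7)*(6 - 7))) = sqrt(3811 + (17 + 8*(-7)*(-1))) = sqrt(3811 + (17 + 56)) = sqrt(3811 + 73) = sqrt(3884) = 2*sqrt(971)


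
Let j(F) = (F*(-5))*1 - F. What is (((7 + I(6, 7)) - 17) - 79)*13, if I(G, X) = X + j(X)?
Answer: -1612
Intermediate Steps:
j(F) = -6*F (j(F) = -5*F*1 - F = -5*F - F = -6*F)
I(G, X) = -5*X (I(G, X) = X - 6*X = -5*X)
(((7 + I(6, 7)) - 17) - 79)*13 = (((7 - 5*7) - 17) - 79)*13 = (((7 - 35) - 17) - 79)*13 = ((-28 - 17) - 79)*13 = (-45 - 79)*13 = -124*13 = -1612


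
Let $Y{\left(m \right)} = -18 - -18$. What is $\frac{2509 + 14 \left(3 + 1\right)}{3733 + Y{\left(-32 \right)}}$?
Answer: $\frac{2565}{3733} \approx 0.68711$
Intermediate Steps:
$Y{\left(m \right)} = 0$ ($Y{\left(m \right)} = -18 + 18 = 0$)
$\frac{2509 + 14 \left(3 + 1\right)}{3733 + Y{\left(-32 \right)}} = \frac{2509 + 14 \left(3 + 1\right)}{3733 + 0} = \frac{2509 + 14 \cdot 4}{3733} = \left(2509 + 56\right) \frac{1}{3733} = 2565 \cdot \frac{1}{3733} = \frac{2565}{3733}$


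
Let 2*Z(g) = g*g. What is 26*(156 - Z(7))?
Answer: 3419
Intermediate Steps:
Z(g) = g**2/2 (Z(g) = (g*g)/2 = g**2/2)
26*(156 - Z(7)) = 26*(156 - 7**2/2) = 26*(156 - 49/2) = 26*(263/2) = 3419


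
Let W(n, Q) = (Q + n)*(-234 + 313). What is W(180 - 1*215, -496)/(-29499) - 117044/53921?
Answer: -396916309/530205193 ≈ -0.74861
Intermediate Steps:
W(n, Q) = 79*Q + 79*n (W(n, Q) = (Q + n)*79 = 79*Q + 79*n)
W(180 - 1*215, -496)/(-29499) - 117044/53921 = (79*(-496) + 79*(180 - 1*215))/(-29499) - 117044/53921 = (-39184 + 79*(180 - 215))*(-1/29499) - 117044*1/53921 = (-39184 + 79*(-35))*(-1/29499) - 117044/53921 = (-39184 - 2765)*(-1/29499) - 117044/53921 = -41949*(-1/29499) - 117044/53921 = 13983/9833 - 117044/53921 = -396916309/530205193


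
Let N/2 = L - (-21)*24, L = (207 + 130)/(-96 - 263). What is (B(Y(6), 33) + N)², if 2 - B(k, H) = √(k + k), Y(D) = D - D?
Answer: 130983191056/128881 ≈ 1.0163e+6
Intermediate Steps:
L = -337/359 (L = 337/(-359) = 337*(-1/359) = -337/359 ≈ -0.93872)
Y(D) = 0
N = 361198/359 (N = 2*(-337/359 - (-21)*24) = 2*(-337/359 - 1*(-504)) = 2*(-337/359 + 504) = 2*(180599/359) = 361198/359 ≈ 1006.1)
B(k, H) = 2 - √2*√k (B(k, H) = 2 - √(k + k) = 2 - √(2*k) = 2 - √2*√k)
(B(Y(6), 33) + N)² = ((2 - √2*√0) + 361198/359)² = ((2 - 1*√2*0) + 361198/359)² = ((2 + 0) + 361198/359)² = (2 + 361198/359)² = (361916/359)² = 130983191056/128881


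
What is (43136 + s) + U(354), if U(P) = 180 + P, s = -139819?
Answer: -96149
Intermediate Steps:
(43136 + s) + U(354) = (43136 - 139819) + (180 + 354) = -96683 + 534 = -96149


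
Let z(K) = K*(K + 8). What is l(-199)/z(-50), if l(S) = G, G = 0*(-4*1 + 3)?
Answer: 0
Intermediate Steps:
z(K) = K*(8 + K)
G = 0 (G = 0*(-4 + 3) = 0*(-1) = 0)
l(S) = 0
l(-199)/z(-50) = 0/((-50*(8 - 50))) = 0/((-50*(-42))) = 0/2100 = 0*(1/2100) = 0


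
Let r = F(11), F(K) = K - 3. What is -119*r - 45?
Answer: -997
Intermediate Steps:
F(K) = -3 + K
r = 8 (r = -3 + 11 = 8)
-119*r - 45 = -119*8 - 45 = -952 - 45 = -997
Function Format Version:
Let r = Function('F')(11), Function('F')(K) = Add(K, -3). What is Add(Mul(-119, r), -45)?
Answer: -997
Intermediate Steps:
Function('F')(K) = Add(-3, K)
r = 8 (r = Add(-3, 11) = 8)
Add(Mul(-119, r), -45) = Add(Mul(-119, 8), -45) = Add(-952, -45) = -997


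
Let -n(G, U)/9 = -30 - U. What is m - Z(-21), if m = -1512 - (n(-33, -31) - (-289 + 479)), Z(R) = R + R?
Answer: -1271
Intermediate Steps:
n(G, U) = 270 + 9*U (n(G, U) = -9*(-30 - U) = 270 + 9*U)
Z(R) = 2*R
m = -1313 (m = -1512 - ((270 + 9*(-31)) - (-289 + 479)) = -1512 - ((270 - 279) - 1*190) = -1512 - (-9 - 190) = -1512 - 1*(-199) = -1512 + 199 = -1313)
m - Z(-21) = -1313 - 2*(-21) = -1313 - 1*(-42) = -1313 + 42 = -1271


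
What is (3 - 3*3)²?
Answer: 36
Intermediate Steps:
(3 - 3*3)² = (3 - 9)² = (-6)² = 36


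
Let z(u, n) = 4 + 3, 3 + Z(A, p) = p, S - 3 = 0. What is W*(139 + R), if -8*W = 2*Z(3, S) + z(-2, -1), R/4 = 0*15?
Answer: -973/8 ≈ -121.63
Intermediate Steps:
S = 3 (S = 3 + 0 = 3)
Z(A, p) = -3 + p
z(u, n) = 7
R = 0 (R = 4*(0*15) = 4*0 = 0)
W = -7/8 (W = -(2*(-3 + 3) + 7)/8 = -(2*0 + 7)/8 = -(0 + 7)/8 = -⅛*7 = -7/8 ≈ -0.87500)
W*(139 + R) = -7*(139 + 0)/8 = -7/8*139 = -973/8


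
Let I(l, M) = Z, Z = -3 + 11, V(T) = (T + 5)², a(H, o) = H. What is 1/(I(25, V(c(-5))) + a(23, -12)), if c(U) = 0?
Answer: 1/31 ≈ 0.032258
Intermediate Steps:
V(T) = (5 + T)²
Z = 8
I(l, M) = 8
1/(I(25, V(c(-5))) + a(23, -12)) = 1/(8 + 23) = 1/31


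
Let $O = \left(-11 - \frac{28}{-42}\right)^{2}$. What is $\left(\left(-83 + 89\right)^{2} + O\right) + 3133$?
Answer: $\frac{29482}{9} \approx 3275.8$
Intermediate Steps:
$O = \frac{961}{9}$ ($O = \left(-11 - - \frac{2}{3}\right)^{2} = \left(-11 + \frac{2}{3}\right)^{2} = \left(- \frac{31}{3}\right)^{2} = \frac{961}{9} \approx 106.78$)
$\left(\left(-83 + 89\right)^{2} + O\right) + 3133 = \left(\left(-83 + 89\right)^{2} + \frac{961}{9}\right) + 3133 = \left(6^{2} + \frac{961}{9}\right) + 3133 = \left(36 + \frac{961}{9}\right) + 3133 = \frac{1285}{9} + 3133 = \frac{29482}{9}$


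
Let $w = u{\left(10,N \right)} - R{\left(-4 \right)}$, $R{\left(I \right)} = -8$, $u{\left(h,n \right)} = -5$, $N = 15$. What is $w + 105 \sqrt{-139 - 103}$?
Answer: $3 + 1155 i \sqrt{2} \approx 3.0 + 1633.4 i$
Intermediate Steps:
$w = 3$ ($w = -5 - -8 = -5 + 8 = 3$)
$w + 105 \sqrt{-139 - 103} = 3 + 105 \sqrt{-139 - 103} = 3 + 105 \sqrt{-242} = 3 + 105 \cdot 11 i \sqrt{2} = 3 + 1155 i \sqrt{2}$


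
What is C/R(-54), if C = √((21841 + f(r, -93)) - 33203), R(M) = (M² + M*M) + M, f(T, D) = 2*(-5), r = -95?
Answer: I*√2843/2889 ≈ 0.018456*I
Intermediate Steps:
f(T, D) = -10
R(M) = M + 2*M² (R(M) = (M² + M²) + M = 2*M² + M = M + 2*M²)
C = 2*I*√2843 (C = √((21841 - 10) - 33203) = √(21831 - 33203) = √(-11372) = 2*I*√2843 ≈ 106.64*I)
C/R(-54) = (2*I*√2843)/((-54*(1 + 2*(-54)))) = (2*I*√2843)/((-54*(1 - 108))) = (2*I*√2843)/((-54*(-107))) = (2*I*√2843)/5778 = (2*I*√2843)*(1/5778) = I*√2843/2889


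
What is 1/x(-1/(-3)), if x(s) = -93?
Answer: -1/93 ≈ -0.010753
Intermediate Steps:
1/x(-1/(-3)) = 1/(-93) = -1/93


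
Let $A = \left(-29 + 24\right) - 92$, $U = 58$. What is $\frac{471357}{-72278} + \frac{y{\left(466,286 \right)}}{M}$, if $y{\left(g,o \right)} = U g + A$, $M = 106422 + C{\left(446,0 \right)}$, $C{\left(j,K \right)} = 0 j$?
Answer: $- \frac{4018019653}{640997443} \approx -6.2684$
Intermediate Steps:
$C{\left(j,K \right)} = 0$
$A = -97$ ($A = -5 - 92 = -97$)
$M = 106422$ ($M = 106422 + 0 = 106422$)
$y{\left(g,o \right)} = -97 + 58 g$ ($y{\left(g,o \right)} = 58 g - 97 = -97 + 58 g$)
$\frac{471357}{-72278} + \frac{y{\left(466,286 \right)}}{M} = \frac{471357}{-72278} + \frac{-97 + 58 \cdot 466}{106422} = 471357 \left(- \frac{1}{72278}\right) + \left(-97 + 27028\right) \frac{1}{106422} = - \frac{471357}{72278} + 26931 \cdot \frac{1}{106422} = - \frac{471357}{72278} + \frac{8977}{35474} = - \frac{4018019653}{640997443}$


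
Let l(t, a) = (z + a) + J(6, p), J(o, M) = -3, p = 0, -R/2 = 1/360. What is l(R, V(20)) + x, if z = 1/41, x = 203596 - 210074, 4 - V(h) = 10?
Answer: -265966/41 ≈ -6487.0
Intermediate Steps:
R = -1/180 (R = -2/360 = -2*1/360 = -1/180 ≈ -0.0055556)
V(h) = -6 (V(h) = 4 - 1*10 = 4 - 10 = -6)
x = -6478
z = 1/41 ≈ 0.024390
l(t, a) = -122/41 + a (l(t, a) = (1/41 + a) - 3 = -122/41 + a)
l(R, V(20)) + x = (-122/41 - 6) - 6478 = -368/41 - 6478 = -265966/41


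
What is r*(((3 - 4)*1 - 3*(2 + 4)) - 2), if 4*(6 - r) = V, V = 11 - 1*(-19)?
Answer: 63/2 ≈ 31.500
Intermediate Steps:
V = 30 (V = 11 + 19 = 30)
r = -3/2 (r = 6 - 1/4*30 = 6 - 15/2 = -3/2 ≈ -1.5000)
r*(((3 - 4)*1 - 3*(2 + 4)) - 2) = -3*(((3 - 4)*1 - 3*(2 + 4)) - 2)/2 = -3*((-1*1 - 3*6) - 2)/2 = -3*((-1 - 18) - 2)/2 = -3*(-19 - 2)/2 = -3/2*(-21) = 63/2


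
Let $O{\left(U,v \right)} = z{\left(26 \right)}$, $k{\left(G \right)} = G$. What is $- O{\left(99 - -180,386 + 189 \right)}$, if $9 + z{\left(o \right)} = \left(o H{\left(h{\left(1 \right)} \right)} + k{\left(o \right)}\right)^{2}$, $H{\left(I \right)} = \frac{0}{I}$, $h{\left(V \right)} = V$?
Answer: $-667$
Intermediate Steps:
$H{\left(I \right)} = 0$
$z{\left(o \right)} = -9 + o^{2}$ ($z{\left(o \right)} = -9 + \left(o 0 + o\right)^{2} = -9 + \left(0 + o\right)^{2} = -9 + o^{2}$)
$O{\left(U,v \right)} = 667$ ($O{\left(U,v \right)} = -9 + 26^{2} = -9 + 676 = 667$)
$- O{\left(99 - -180,386 + 189 \right)} = \left(-1\right) 667 = -667$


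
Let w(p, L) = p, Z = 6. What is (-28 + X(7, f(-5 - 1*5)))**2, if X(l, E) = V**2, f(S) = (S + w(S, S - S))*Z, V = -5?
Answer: 9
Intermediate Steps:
f(S) = 12*S (f(S) = (S + S)*6 = (2*S)*6 = 12*S)
X(l, E) = 25 (X(l, E) = (-5)**2 = 25)
(-28 + X(7, f(-5 - 1*5)))**2 = (-28 + 25)**2 = (-3)**2 = 9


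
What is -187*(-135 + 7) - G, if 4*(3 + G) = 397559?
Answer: -301803/4 ≈ -75451.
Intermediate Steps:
G = 397547/4 (G = -3 + (¼)*397559 = -3 + 397559/4 = 397547/4 ≈ 99387.)
-187*(-135 + 7) - G = -187*(-135 + 7) - 1*397547/4 = -187*(-128) - 397547/4 = 23936 - 397547/4 = -301803/4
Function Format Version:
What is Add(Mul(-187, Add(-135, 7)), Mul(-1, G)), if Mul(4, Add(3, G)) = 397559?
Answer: Rational(-301803, 4) ≈ -75451.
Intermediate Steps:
G = Rational(397547, 4) (G = Add(-3, Mul(Rational(1, 4), 397559)) = Add(-3, Rational(397559, 4)) = Rational(397547, 4) ≈ 99387.)
Add(Mul(-187, Add(-135, 7)), Mul(-1, G)) = Add(Mul(-187, Add(-135, 7)), Mul(-1, Rational(397547, 4))) = Add(Mul(-187, -128), Rational(-397547, 4)) = Add(23936, Rational(-397547, 4)) = Rational(-301803, 4)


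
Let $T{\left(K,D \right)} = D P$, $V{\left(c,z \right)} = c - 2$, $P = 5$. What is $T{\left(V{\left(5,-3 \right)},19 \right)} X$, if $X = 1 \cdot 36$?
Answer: $3420$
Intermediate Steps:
$V{\left(c,z \right)} = -2 + c$
$X = 36$
$T{\left(K,D \right)} = 5 D$ ($T{\left(K,D \right)} = D 5 = 5 D$)
$T{\left(V{\left(5,-3 \right)},19 \right)} X = 5 \cdot 19 \cdot 36 = 95 \cdot 36 = 3420$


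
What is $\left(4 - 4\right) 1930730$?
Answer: $0$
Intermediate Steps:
$\left(4 - 4\right) 1930730 = 0 \cdot 1930730 = 0$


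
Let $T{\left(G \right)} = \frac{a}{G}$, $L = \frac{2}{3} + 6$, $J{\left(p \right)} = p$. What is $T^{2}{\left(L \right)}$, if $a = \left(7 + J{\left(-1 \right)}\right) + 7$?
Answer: $\frac{1521}{400} \approx 3.8025$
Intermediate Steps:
$a = 13$ ($a = \left(7 - 1\right) + 7 = 6 + 7 = 13$)
$L = \frac{20}{3}$ ($L = 2 \cdot \frac{1}{3} + 6 = \frac{2}{3} + 6 = \frac{20}{3} \approx 6.6667$)
$T{\left(G \right)} = \frac{13}{G}$
$T^{2}{\left(L \right)} = \left(\frac{13}{\frac{20}{3}}\right)^{2} = \left(13 \cdot \frac{3}{20}\right)^{2} = \left(\frac{39}{20}\right)^{2} = \frac{1521}{400}$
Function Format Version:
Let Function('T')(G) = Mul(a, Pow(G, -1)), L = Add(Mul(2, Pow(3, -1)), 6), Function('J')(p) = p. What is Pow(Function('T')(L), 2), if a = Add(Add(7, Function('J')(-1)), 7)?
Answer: Rational(1521, 400) ≈ 3.8025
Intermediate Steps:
a = 13 (a = Add(Add(7, -1), 7) = Add(6, 7) = 13)
L = Rational(20, 3) (L = Add(Mul(2, Rational(1, 3)), 6) = Add(Rational(2, 3), 6) = Rational(20, 3) ≈ 6.6667)
Function('T')(G) = Mul(13, Pow(G, -1))
Pow(Function('T')(L), 2) = Pow(Mul(13, Pow(Rational(20, 3), -1)), 2) = Pow(Mul(13, Rational(3, 20)), 2) = Pow(Rational(39, 20), 2) = Rational(1521, 400)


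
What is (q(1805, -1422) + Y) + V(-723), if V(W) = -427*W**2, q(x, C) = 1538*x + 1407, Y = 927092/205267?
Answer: -45246549421770/205267 ≈ -2.2043e+8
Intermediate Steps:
Y = 927092/205267 (Y = 927092*(1/205267) = 927092/205267 ≈ 4.5165)
q(x, C) = 1407 + 1538*x
(q(1805, -1422) + Y) + V(-723) = ((1407 + 1538*1805) + 927092/205267) - 427*(-723)**2 = ((1407 + 2776090) + 927092/205267) - 427*522729 = (2777497 + 927092/205267) - 223205283 = 570129403791/205267 - 223205283 = -45246549421770/205267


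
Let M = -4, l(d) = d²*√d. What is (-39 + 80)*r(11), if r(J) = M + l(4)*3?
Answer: 3772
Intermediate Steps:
l(d) = d^(5/2)
r(J) = 92 (r(J) = -4 + 4^(5/2)*3 = -4 + 32*3 = -4 + 96 = 92)
(-39 + 80)*r(11) = (-39 + 80)*92 = 41*92 = 3772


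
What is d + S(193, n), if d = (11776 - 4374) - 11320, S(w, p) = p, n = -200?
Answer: -4118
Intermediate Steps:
d = -3918 (d = 7402 - 11320 = -3918)
d + S(193, n) = -3918 - 200 = -4118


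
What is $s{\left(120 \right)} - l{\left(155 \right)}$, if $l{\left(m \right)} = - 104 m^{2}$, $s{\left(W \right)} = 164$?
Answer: $2498764$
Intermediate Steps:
$s{\left(120 \right)} - l{\left(155 \right)} = 164 - - 104 \cdot 155^{2} = 164 - \left(-104\right) 24025 = 164 - -2498600 = 164 + 2498600 = 2498764$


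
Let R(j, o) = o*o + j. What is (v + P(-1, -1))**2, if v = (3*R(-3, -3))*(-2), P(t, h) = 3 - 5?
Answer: 1444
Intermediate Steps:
P(t, h) = -2
R(j, o) = j + o**2 (R(j, o) = o**2 + j = j + o**2)
v = -36 (v = (3*(-3 + (-3)**2))*(-2) = (3*(-3 + 9))*(-2) = (3*6)*(-2) = 18*(-2) = -36)
(v + P(-1, -1))**2 = (-36 - 2)**2 = (-38)**2 = 1444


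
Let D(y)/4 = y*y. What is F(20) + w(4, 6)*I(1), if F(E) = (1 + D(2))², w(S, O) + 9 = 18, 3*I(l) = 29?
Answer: 376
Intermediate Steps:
I(l) = 29/3 (I(l) = (⅓)*29 = 29/3)
D(y) = 4*y² (D(y) = 4*(y*y) = 4*y²)
w(S, O) = 9 (w(S, O) = -9 + 18 = 9)
F(E) = 289 (F(E) = (1 + 4*2²)² = (1 + 4*4)² = (1 + 16)² = 17² = 289)
F(20) + w(4, 6)*I(1) = 289 + 9*(29/3) = 289 + 87 = 376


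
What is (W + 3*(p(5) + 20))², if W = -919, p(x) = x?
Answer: 712336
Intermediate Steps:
(W + 3*(p(5) + 20))² = (-919 + 3*(5 + 20))² = (-919 + 3*25)² = (-919 + 75)² = (-844)² = 712336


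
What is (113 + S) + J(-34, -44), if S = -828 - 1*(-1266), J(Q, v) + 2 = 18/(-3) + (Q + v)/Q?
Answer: 9270/17 ≈ 545.29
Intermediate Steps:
J(Q, v) = -8 + (Q + v)/Q (J(Q, v) = -2 + (18/(-3) + (Q + v)/Q) = -2 + (18*(-⅓) + (Q + v)/Q) = -2 + (-6 + (Q + v)/Q) = -8 + (Q + v)/Q)
S = 438 (S = -828 + 1266 = 438)
(113 + S) + J(-34, -44) = (113 + 438) + (-7 - 44/(-34)) = 551 + (-7 - 44*(-1/34)) = 551 + (-7 + 22/17) = 551 - 97/17 = 9270/17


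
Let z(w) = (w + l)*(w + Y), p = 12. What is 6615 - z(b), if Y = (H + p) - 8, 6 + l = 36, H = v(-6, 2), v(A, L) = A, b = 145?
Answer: -18410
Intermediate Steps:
H = -6
l = 30 (l = -6 + 36 = 30)
Y = -2 (Y = (-6 + 12) - 8 = 6 - 8 = -2)
z(w) = (-2 + w)*(30 + w) (z(w) = (w + 30)*(w - 2) = (30 + w)*(-2 + w) = (-2 + w)*(30 + w))
6615 - z(b) = 6615 - (-60 + 145² + 28*145) = 6615 - (-60 + 21025 + 4060) = 6615 - 1*25025 = 6615 - 25025 = -18410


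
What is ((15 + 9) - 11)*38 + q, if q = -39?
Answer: 455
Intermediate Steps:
((15 + 9) - 11)*38 + q = ((15 + 9) - 11)*38 - 39 = (24 - 11)*38 - 39 = 13*38 - 39 = 494 - 39 = 455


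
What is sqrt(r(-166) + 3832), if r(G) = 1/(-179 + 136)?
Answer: 65*sqrt(1677)/43 ≈ 61.903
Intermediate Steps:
r(G) = -1/43 (r(G) = 1/(-43) = -1/43)
sqrt(r(-166) + 3832) = sqrt(-1/43 + 3832) = sqrt(164775/43) = 65*sqrt(1677)/43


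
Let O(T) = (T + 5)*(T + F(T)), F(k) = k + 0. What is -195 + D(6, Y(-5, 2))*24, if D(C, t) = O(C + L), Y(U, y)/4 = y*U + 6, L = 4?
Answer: 7005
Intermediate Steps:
Y(U, y) = 24 + 4*U*y (Y(U, y) = 4*(y*U + 6) = 4*(U*y + 6) = 4*(6 + U*y) = 24 + 4*U*y)
F(k) = k
O(T) = 2*T*(5 + T) (O(T) = (T + 5)*(T + T) = (5 + T)*(2*T) = 2*T*(5 + T))
D(C, t) = 2*(4 + C)*(9 + C) (D(C, t) = 2*(C + 4)*(5 + (C + 4)) = 2*(4 + C)*(5 + (4 + C)) = 2*(4 + C)*(9 + C))
-195 + D(6, Y(-5, 2))*24 = -195 + (72 + 2*6**2 + 26*6)*24 = -195 + (72 + 2*36 + 156)*24 = -195 + (72 + 72 + 156)*24 = -195 + 300*24 = -195 + 7200 = 7005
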